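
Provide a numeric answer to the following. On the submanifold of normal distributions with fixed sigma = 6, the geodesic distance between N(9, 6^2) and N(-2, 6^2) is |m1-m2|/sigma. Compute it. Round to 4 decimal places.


On the fixed-variance normal subfamily, geodesic distance = |m1-m2|/sigma.
|9 - -2| = 11.
sigma = 6.
d = 11/6 = 1.8333

1.8333


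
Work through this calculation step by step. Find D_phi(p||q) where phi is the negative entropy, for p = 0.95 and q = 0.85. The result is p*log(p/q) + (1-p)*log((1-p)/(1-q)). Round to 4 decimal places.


Bregman divergence with negative entropy generator:
D = p*log(p/q) + (1-p)*log((1-p)/(1-q)).
p = 0.95, q = 0.85.
p*log(p/q) = 0.95*log(0.95/0.85) = 0.105664.
(1-p)*log((1-p)/(1-q)) = 0.05*log(0.05/0.15) = -0.054931.
D = 0.105664 + -0.054931 = 0.0507

0.0507


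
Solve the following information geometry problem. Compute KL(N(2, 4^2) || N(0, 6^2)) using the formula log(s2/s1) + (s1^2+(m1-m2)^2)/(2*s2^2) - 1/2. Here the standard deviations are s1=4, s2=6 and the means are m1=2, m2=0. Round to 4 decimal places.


KL divergence between normal distributions:
KL = log(s2/s1) + (s1^2 + (m1-m2)^2)/(2*s2^2) - 1/2.
log(6/4) = 0.405465.
(4^2 + (2-0)^2)/(2*6^2) = (16 + 4)/72 = 0.277778.
KL = 0.405465 + 0.277778 - 0.5 = 0.1832

0.1832


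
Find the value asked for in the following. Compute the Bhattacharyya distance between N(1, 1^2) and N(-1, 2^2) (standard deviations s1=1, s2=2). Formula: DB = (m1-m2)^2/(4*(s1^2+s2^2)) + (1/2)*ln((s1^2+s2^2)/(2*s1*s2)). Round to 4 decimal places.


Bhattacharyya distance between two Gaussians:
DB = (m1-m2)^2/(4*(s1^2+s2^2)) + (1/2)*ln((s1^2+s2^2)/(2*s1*s2)).
(m1-m2)^2 = (2)^2 = 4.
s1^2+s2^2 = 1 + 4 = 5.
term1 = 4/20 = 0.2.
term2 = 0.5*ln(5/4.0) = 0.111572.
DB = 0.2 + 0.111572 = 0.3116

0.3116


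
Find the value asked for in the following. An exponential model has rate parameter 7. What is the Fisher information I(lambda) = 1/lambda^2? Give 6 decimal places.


Fisher information for exponential: I(lambda) = 1/lambda^2.
lambda = 7, lambda^2 = 49.
I = 1/49 = 0.020408

0.020408


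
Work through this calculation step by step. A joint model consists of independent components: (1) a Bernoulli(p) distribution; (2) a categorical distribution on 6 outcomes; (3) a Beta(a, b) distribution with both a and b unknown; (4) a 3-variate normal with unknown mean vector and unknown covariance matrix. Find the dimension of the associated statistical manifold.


The dimension of a statistical manifold equals the number of free
(independent) real parameters of the model. For a product of independent
blocks the parameter counts add.
- Bernoulli (p): 1.
- categorical on 6 outcomes (probabilities sum to 1): 6-1 = 5.
- Beta (a, b): 2.
- 3-variate normal: 3 (mean) + 3*4/2 = 6 (symmetric covariance) = 9.
Total = 1 + 5 + 2 + 9 = 17.
Dimension = 17

17


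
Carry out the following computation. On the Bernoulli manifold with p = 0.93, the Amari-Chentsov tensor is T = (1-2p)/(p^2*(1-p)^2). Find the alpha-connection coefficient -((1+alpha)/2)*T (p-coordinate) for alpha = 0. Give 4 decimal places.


Skewness (Amari-Chentsov) tensor: T = (1-2p)/(p^2*(1-p)^2).
p = 0.93, 1-2p = -0.86, p^2 = 0.8649, (1-p)^2 = 0.0049.
T = -0.86/(0.8649 * 0.0049) = -202.92543.
In the p-coordinate, Gamma^(alpha) = Gamma^(0) - (alpha/2)*T with Gamma^(0) = (1/2)*g'(p) = -T/2,
so Gamma^(alpha) = -((1+alpha)/2)*T.
alpha = 0, -(1+alpha)/2 = -0.5.
Gamma = -0.5 * -202.92543 = 101.4627

101.4627


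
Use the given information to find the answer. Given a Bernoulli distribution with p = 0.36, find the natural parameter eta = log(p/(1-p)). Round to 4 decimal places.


Natural parameter for Bernoulli: eta = log(p/(1-p)).
p = 0.36, 1-p = 0.64.
p/(1-p) = 0.5625.
eta = log(0.5625) = -0.5754

-0.5754


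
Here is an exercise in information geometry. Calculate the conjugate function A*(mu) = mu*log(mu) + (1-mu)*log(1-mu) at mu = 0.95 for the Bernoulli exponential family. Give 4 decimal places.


Legendre transform for Bernoulli:
A*(mu) = mu*log(mu) + (1-mu)*log(1-mu).
mu = 0.95, 1-mu = 0.05.
mu*log(mu) = 0.95*log(0.95) = -0.048729.
(1-mu)*log(1-mu) = 0.05*log(0.05) = -0.149787.
A* = -0.048729 + -0.149787 = -0.1985

-0.1985


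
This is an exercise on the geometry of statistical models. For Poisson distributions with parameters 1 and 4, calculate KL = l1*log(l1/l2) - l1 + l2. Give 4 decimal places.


KL divergence for Poisson:
KL = l1*log(l1/l2) - l1 + l2.
l1 = 1, l2 = 4.
log(1/4) = -1.386294.
l1*log(l1/l2) = 1 * -1.386294 = -1.386294.
KL = -1.386294 - 1 + 4 = 1.6137

1.6137


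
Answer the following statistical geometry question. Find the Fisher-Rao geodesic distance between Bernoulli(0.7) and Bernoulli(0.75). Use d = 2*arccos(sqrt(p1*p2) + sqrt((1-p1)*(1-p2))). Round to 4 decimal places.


Geodesic distance on Bernoulli manifold:
d(p1,p2) = 2*arccos(sqrt(p1*p2) + sqrt((1-p1)*(1-p2))).
sqrt(p1*p2) = sqrt(0.7*0.75) = 0.724569.
sqrt((1-p1)*(1-p2)) = sqrt(0.3*0.25) = 0.273861.
arg = 0.724569 + 0.273861 = 0.99843.
d = 2*arccos(0.99843) = 0.1121

0.1121


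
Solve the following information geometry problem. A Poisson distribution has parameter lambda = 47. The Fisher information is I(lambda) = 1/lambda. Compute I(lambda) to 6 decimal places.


Fisher information for Poisson: I(lambda) = 1/lambda.
lambda = 47.
I(lambda) = 1/47 = 0.021277

0.021277


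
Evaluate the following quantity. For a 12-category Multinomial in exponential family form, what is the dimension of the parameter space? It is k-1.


Exponential family dimension calculation:
For Multinomial with k=12 categories, dim = k-1 = 11.

11


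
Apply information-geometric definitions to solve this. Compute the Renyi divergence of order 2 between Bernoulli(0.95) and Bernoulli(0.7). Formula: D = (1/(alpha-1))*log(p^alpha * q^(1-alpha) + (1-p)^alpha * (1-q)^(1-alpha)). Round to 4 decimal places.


Renyi divergence of order alpha between Bernoulli distributions:
D = (1/(alpha-1))*log(p^alpha * q^(1-alpha) + (1-p)^alpha * (1-q)^(1-alpha)).
alpha = 2, p = 0.95, q = 0.7.
p^alpha * q^(1-alpha) = 0.95^2 * 0.7^-1 = 1.289286.
(1-p)^alpha * (1-q)^(1-alpha) = 0.05^2 * 0.3^-1 = 0.008333.
sum = 1.289286 + 0.008333 = 1.297619.
D = (1/1)*log(1.297619) = 0.2605

0.2605


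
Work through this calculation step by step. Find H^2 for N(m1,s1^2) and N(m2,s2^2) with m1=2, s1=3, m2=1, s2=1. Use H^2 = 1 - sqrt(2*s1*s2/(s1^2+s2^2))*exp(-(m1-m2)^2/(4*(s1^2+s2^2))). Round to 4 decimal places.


Squared Hellinger distance for Gaussians:
H^2 = 1 - sqrt(2*s1*s2/(s1^2+s2^2)) * exp(-(m1-m2)^2/(4*(s1^2+s2^2))).
s1^2 = 9, s2^2 = 1, s1^2+s2^2 = 10.
sqrt(2*3*1/(10)) = 0.774597.
(m1-m2)^2 = (1)^2 = 1.
exp(-1/(4*10)) = exp(-0.025) = 0.97531.
H^2 = 1 - 0.774597*0.97531 = 0.2445

0.2445


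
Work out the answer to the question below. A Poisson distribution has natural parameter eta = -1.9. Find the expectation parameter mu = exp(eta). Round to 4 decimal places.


Expectation parameter for Poisson exponential family:
mu = exp(eta).
eta = -1.9.
mu = exp(-1.9) = 0.1496

0.1496


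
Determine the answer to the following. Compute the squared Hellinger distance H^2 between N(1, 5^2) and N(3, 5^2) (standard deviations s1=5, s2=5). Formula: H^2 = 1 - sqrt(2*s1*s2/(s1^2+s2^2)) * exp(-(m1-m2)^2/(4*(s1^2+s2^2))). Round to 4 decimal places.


Squared Hellinger distance for Gaussians:
H^2 = 1 - sqrt(2*s1*s2/(s1^2+s2^2)) * exp(-(m1-m2)^2/(4*(s1^2+s2^2))).
s1^2 = 25, s2^2 = 25, s1^2+s2^2 = 50.
sqrt(2*5*5/(50)) = 1.0.
(m1-m2)^2 = (-2)^2 = 4.
exp(-4/(4*50)) = exp(-0.02) = 0.980199.
H^2 = 1 - 1.0*0.980199 = 0.0198

0.0198


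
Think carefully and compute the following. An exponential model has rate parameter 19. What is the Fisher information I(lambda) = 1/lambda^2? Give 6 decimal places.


Fisher information for exponential: I(lambda) = 1/lambda^2.
lambda = 19, lambda^2 = 361.
I = 1/361 = 0.002770

0.002770


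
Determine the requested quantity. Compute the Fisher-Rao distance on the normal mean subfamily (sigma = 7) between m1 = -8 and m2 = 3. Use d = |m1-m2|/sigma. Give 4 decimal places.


On the fixed-variance normal subfamily, geodesic distance = |m1-m2|/sigma.
|-8 - 3| = 11.
sigma = 7.
d = 11/7 = 1.5714

1.5714


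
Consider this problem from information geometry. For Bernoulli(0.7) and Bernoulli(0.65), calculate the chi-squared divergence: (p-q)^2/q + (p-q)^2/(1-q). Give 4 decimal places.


Chi-squared divergence between Bernoulli distributions:
chi^2 = (p-q)^2/q + (p-q)^2/(1-q).
p = 0.7, q = 0.65, p-q = 0.05.
(p-q)^2 = 0.0025.
term1 = 0.0025/0.65 = 0.003846.
term2 = 0.0025/0.35 = 0.007143.
chi^2 = 0.003846 + 0.007143 = 0.0110

0.0110


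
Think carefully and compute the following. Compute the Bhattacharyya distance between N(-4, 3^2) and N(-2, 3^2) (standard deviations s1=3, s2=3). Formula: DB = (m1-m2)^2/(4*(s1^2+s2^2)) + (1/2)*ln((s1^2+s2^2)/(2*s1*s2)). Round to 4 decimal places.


Bhattacharyya distance between two Gaussians:
DB = (m1-m2)^2/(4*(s1^2+s2^2)) + (1/2)*ln((s1^2+s2^2)/(2*s1*s2)).
(m1-m2)^2 = (-2)^2 = 4.
s1^2+s2^2 = 9 + 9 = 18.
term1 = 4/72 = 0.055556.
term2 = 0.5*ln(18/18.0) = 0.0.
DB = 0.055556 + 0.0 = 0.0556

0.0556


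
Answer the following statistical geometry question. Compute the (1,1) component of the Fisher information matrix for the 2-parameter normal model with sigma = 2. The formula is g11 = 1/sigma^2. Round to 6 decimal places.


For the 2-parameter normal family, the Fisher metric has:
  g11 = 1/sigma^2, g22 = 2/sigma^2.
sigma = 2, sigma^2 = 4.
g11 = 0.250000

0.250000


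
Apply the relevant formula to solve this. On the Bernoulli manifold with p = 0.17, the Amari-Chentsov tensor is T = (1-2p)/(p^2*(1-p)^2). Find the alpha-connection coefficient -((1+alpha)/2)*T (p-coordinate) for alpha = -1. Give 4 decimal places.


Skewness (Amari-Chentsov) tensor: T = (1-2p)/(p^2*(1-p)^2).
p = 0.17, 1-2p = 0.66, p^2 = 0.0289, (1-p)^2 = 0.6889.
T = 0.66/(0.0289 * 0.6889) = 33.150487.
In the p-coordinate, Gamma^(alpha) = Gamma^(0) - (alpha/2)*T with Gamma^(0) = (1/2)*g'(p) = -T/2,
so Gamma^(alpha) = -((1+alpha)/2)*T.
alpha = -1, -(1+alpha)/2 = 0.0.
Gamma = 0.0 * 33.150487 = 0.0000

0.0000


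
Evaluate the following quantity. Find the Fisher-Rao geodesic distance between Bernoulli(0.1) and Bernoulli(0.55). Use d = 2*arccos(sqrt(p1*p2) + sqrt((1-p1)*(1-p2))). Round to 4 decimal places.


Geodesic distance on Bernoulli manifold:
d(p1,p2) = 2*arccos(sqrt(p1*p2) + sqrt((1-p1)*(1-p2))).
sqrt(p1*p2) = sqrt(0.1*0.55) = 0.234521.
sqrt((1-p1)*(1-p2)) = sqrt(0.9*0.45) = 0.636396.
arg = 0.234521 + 0.636396 = 0.870917.
d = 2*arccos(0.870917) = 1.0275

1.0275


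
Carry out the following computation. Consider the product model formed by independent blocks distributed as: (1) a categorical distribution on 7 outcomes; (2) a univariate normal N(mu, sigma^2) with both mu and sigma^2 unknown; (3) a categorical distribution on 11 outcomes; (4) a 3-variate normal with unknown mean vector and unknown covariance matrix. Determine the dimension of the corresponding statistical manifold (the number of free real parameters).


The dimension of a statistical manifold equals the number of free
(independent) real parameters of the model. For a product of independent
blocks the parameter counts add.
- categorical on 7 outcomes (probabilities sum to 1): 7-1 = 6.
- normal (mu, sigma^2): 2.
- categorical on 11 outcomes (probabilities sum to 1): 11-1 = 10.
- 3-variate normal: 3 (mean) + 3*4/2 = 6 (symmetric covariance) = 9.
Total = 6 + 2 + 10 + 9 = 27.
Dimension = 27

27


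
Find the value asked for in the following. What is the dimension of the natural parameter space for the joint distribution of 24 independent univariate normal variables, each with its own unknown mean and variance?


Exponential family dimension calculation:
Each univariate normal has two natural parameters (mu/sigma^2 and -1/(2 sigma^2)).
With 24 independent components, dim = 2 * 24 = 48.

48


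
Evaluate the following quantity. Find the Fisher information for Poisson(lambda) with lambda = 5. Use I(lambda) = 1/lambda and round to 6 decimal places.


Fisher information for Poisson: I(lambda) = 1/lambda.
lambda = 5.
I(lambda) = 1/5 = 0.200000

0.200000


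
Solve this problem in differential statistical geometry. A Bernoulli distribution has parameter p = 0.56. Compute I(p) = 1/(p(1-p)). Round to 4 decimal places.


For Bernoulli(p), Fisher information is I(p) = 1/(p*(1-p)).
p = 0.56, 1-p = 0.44.
p*(1-p) = 0.2464.
I(p) = 1/0.2464 = 4.0584

4.0584


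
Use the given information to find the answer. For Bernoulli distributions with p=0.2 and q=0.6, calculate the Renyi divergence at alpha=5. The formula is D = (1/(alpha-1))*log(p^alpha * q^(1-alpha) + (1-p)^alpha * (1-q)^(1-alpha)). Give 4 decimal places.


Renyi divergence of order alpha between Bernoulli distributions:
D = (1/(alpha-1))*log(p^alpha * q^(1-alpha) + (1-p)^alpha * (1-q)^(1-alpha)).
alpha = 5, p = 0.2, q = 0.6.
p^alpha * q^(1-alpha) = 0.2^5 * 0.6^-4 = 0.002469.
(1-p)^alpha * (1-q)^(1-alpha) = 0.8^5 * 0.4^-4 = 12.8.
sum = 0.002469 + 12.8 = 12.802469.
D = (1/4)*log(12.802469) = 0.6374

0.6374


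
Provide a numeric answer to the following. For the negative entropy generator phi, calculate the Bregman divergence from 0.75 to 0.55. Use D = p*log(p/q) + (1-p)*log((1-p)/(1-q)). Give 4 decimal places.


Bregman divergence with negative entropy generator:
D = p*log(p/q) + (1-p)*log((1-p)/(1-q)).
p = 0.75, q = 0.55.
p*log(p/q) = 0.75*log(0.75/0.55) = 0.232616.
(1-p)*log((1-p)/(1-q)) = 0.25*log(0.25/0.45) = -0.146947.
D = 0.232616 + -0.146947 = 0.0857

0.0857


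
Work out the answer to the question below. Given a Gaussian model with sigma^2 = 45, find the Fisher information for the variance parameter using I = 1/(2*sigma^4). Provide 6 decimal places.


Fisher information for variance: I(sigma^2) = 1/(2*sigma^4).
sigma^2 = 45, so sigma^4 = 2025.
I = 1/(2*2025) = 1/4050 = 0.000247

0.000247


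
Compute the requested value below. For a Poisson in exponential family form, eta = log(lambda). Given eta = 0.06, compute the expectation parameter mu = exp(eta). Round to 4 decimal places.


Expectation parameter for Poisson exponential family:
mu = exp(eta).
eta = 0.06.
mu = exp(0.06) = 1.0618

1.0618


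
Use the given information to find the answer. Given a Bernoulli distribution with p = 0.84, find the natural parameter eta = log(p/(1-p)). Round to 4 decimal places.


Natural parameter for Bernoulli: eta = log(p/(1-p)).
p = 0.84, 1-p = 0.16.
p/(1-p) = 5.25.
eta = log(5.25) = 1.6582

1.6582


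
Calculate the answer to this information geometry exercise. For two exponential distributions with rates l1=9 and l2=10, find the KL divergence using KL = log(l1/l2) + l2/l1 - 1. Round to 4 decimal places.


KL divergence for exponential family:
KL = log(l1/l2) + l2/l1 - 1.
log(9/10) = -0.105361.
10/9 = 1.111111.
KL = -0.105361 + 1.111111 - 1 = 0.0058

0.0058


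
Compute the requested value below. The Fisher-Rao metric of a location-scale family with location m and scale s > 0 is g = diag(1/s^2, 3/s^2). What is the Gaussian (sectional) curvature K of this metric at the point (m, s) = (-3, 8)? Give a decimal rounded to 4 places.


The metric has the form g = (A dm^2 + B ds^2)/s^2 with A = 1, B = 3.
Substitute u = sqrt(A/B)*m: g = B*(du^2 + ds^2)/s^2, i.e. B times the
Poincare upper half-plane metric, which has constant Gaussian curvature -1.
Scaling a 2D metric by a constant c divides the Gaussian curvature by c,
so K = -1/B = -1/(3) = -0.3333 everywhere (the point (m, s) = (-3, 8) is irrelevant:
the curvature is constant).
The requested Gaussian curvature is K = -0.3333.

-0.3333


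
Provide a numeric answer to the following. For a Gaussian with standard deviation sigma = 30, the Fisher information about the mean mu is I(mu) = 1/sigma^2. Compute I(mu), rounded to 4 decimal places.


The Fisher information for the mean of a normal distribution is I(mu) = 1/sigma^2.
sigma = 30, so sigma^2 = 900.
I(mu) = 1/900 = 0.0011

0.0011


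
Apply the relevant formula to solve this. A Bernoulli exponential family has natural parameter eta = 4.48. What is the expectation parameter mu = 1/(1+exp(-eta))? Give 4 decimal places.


Dual coordinate (expectation parameter) for Bernoulli:
mu = 1/(1+exp(-eta)).
eta = 4.48.
exp(-eta) = exp(-4.48) = 0.011333.
mu = 1/(1+0.011333) = 0.9888

0.9888


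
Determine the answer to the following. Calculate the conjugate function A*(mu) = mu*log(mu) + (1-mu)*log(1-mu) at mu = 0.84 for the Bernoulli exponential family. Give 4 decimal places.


Legendre transform for Bernoulli:
A*(mu) = mu*log(mu) + (1-mu)*log(1-mu).
mu = 0.84, 1-mu = 0.16.
mu*log(mu) = 0.84*log(0.84) = -0.146457.
(1-mu)*log(1-mu) = 0.16*log(0.16) = -0.293213.
A* = -0.146457 + -0.293213 = -0.4397

-0.4397


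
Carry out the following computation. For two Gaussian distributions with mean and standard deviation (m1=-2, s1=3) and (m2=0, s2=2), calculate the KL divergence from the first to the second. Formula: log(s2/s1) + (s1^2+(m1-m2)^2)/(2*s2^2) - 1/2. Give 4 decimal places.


KL divergence between normal distributions:
KL = log(s2/s1) + (s1^2 + (m1-m2)^2)/(2*s2^2) - 1/2.
log(2/3) = -0.405465.
(3^2 + (-2-0)^2)/(2*2^2) = (9 + 4)/8 = 1.625.
KL = -0.405465 + 1.625 - 0.5 = 0.7195

0.7195


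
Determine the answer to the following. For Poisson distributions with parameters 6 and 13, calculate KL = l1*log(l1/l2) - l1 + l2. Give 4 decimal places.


KL divergence for Poisson:
KL = l1*log(l1/l2) - l1 + l2.
l1 = 6, l2 = 13.
log(6/13) = -0.77319.
l1*log(l1/l2) = 6 * -0.77319 = -4.639139.
KL = -4.639139 - 6 + 13 = 2.3609

2.3609


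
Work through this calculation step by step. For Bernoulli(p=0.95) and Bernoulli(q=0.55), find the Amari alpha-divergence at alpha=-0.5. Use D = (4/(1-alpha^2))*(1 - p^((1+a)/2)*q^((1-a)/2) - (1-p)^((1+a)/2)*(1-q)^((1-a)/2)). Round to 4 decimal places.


Amari alpha-divergence:
D = (4/(1-alpha^2))*(1 - p^((1+a)/2)*q^((1-a)/2) - (1-p)^((1+a)/2)*(1-q)^((1-a)/2)).
alpha = -0.5, p = 0.95, q = 0.55.
e1 = (1+alpha)/2 = 0.25, e2 = (1-alpha)/2 = 0.75.
t1 = p^e1 * q^e2 = 0.95^0.25 * 0.55^0.75 = 0.630526.
t2 = (1-p)^e1 * (1-q)^e2 = 0.05^0.25 * 0.45^0.75 = 0.259808.
4/(1-alpha^2) = 5.333333.
D = 5.333333*(1 - 0.630526 - 0.259808) = 0.5849

0.5849


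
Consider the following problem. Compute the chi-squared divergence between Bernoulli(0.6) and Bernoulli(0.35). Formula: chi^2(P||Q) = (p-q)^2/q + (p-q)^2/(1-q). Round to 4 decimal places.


Chi-squared divergence between Bernoulli distributions:
chi^2 = (p-q)^2/q + (p-q)^2/(1-q).
p = 0.6, q = 0.35, p-q = 0.25.
(p-q)^2 = 0.0625.
term1 = 0.0625/0.35 = 0.178571.
term2 = 0.0625/0.65 = 0.096154.
chi^2 = 0.178571 + 0.096154 = 0.2747

0.2747


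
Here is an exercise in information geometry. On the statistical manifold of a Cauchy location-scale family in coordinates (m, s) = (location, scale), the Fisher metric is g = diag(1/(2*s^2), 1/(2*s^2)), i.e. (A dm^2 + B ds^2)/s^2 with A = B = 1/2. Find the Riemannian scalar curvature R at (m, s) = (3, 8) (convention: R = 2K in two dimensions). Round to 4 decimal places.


The metric has the form g = (A dm^2 + B ds^2)/s^2 with A = 1/2, B = 1/2.
Substitute u = sqrt(A/B)*m: g = B*(du^2 + ds^2)/s^2, i.e. B times the
Poincare upper half-plane metric, which has constant Gaussian curvature -1.
Scaling a 2D metric by a constant c divides the Gaussian curvature by c,
so K = -1/B = -1/(1/2) = -2.0000 everywhere (the point (m, s) = (3, 8) is irrelevant:
the curvature is constant).
Scalar curvature in dimension 2: R = 2K = -2/(1/2) = -4.0000.

-4.0000


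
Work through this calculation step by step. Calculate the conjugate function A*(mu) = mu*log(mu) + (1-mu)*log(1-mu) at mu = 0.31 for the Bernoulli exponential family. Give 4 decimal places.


Legendre transform for Bernoulli:
A*(mu) = mu*log(mu) + (1-mu)*log(1-mu).
mu = 0.31, 1-mu = 0.69.
mu*log(mu) = 0.31*log(0.31) = -0.363067.
(1-mu)*log(1-mu) = 0.69*log(0.69) = -0.256034.
A* = -0.363067 + -0.256034 = -0.6191

-0.6191


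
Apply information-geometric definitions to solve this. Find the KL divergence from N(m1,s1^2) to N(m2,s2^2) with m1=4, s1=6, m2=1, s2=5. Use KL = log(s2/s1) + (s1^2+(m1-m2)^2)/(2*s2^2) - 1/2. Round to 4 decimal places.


KL divergence between normal distributions:
KL = log(s2/s1) + (s1^2 + (m1-m2)^2)/(2*s2^2) - 1/2.
log(5/6) = -0.182322.
(6^2 + (4-1)^2)/(2*5^2) = (36 + 9)/50 = 0.9.
KL = -0.182322 + 0.9 - 0.5 = 0.2177

0.2177


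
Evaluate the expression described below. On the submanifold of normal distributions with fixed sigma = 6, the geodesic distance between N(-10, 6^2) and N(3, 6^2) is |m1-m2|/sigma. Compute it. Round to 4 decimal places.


On the fixed-variance normal subfamily, geodesic distance = |m1-m2|/sigma.
|-10 - 3| = 13.
sigma = 6.
d = 13/6 = 2.1667

2.1667


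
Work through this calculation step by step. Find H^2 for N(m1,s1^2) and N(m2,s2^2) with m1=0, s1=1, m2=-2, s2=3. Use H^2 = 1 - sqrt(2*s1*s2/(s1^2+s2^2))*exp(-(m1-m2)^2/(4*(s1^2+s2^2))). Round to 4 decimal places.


Squared Hellinger distance for Gaussians:
H^2 = 1 - sqrt(2*s1*s2/(s1^2+s2^2)) * exp(-(m1-m2)^2/(4*(s1^2+s2^2))).
s1^2 = 1, s2^2 = 9, s1^2+s2^2 = 10.
sqrt(2*1*3/(10)) = 0.774597.
(m1-m2)^2 = (2)^2 = 4.
exp(-4/(4*10)) = exp(-0.1) = 0.904837.
H^2 = 1 - 0.774597*0.904837 = 0.2991

0.2991


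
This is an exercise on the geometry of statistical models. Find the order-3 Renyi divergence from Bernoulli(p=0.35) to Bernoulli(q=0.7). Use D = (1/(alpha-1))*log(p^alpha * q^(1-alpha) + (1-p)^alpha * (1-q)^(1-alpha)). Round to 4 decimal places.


Renyi divergence of order alpha between Bernoulli distributions:
D = (1/(alpha-1))*log(p^alpha * q^(1-alpha) + (1-p)^alpha * (1-q)^(1-alpha)).
alpha = 3, p = 0.35, q = 0.7.
p^alpha * q^(1-alpha) = 0.35^3 * 0.7^-2 = 0.0875.
(1-p)^alpha * (1-q)^(1-alpha) = 0.65^3 * 0.3^-2 = 3.051389.
sum = 0.0875 + 3.051389 = 3.138889.
D = (1/2)*log(3.138889) = 0.5719

0.5719


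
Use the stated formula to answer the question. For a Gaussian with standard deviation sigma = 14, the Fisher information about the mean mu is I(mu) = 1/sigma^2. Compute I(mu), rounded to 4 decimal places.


The Fisher information for the mean of a normal distribution is I(mu) = 1/sigma^2.
sigma = 14, so sigma^2 = 196.
I(mu) = 1/196 = 0.0051

0.0051


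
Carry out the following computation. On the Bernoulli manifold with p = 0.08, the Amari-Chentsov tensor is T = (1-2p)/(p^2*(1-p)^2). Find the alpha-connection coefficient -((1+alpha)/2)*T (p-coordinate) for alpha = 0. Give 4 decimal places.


Skewness (Amari-Chentsov) tensor: T = (1-2p)/(p^2*(1-p)^2).
p = 0.08, 1-2p = 0.84, p^2 = 0.0064, (1-p)^2 = 0.8464.
T = 0.84/(0.0064 * 0.8464) = 155.068526.
In the p-coordinate, Gamma^(alpha) = Gamma^(0) - (alpha/2)*T with Gamma^(0) = (1/2)*g'(p) = -T/2,
so Gamma^(alpha) = -((1+alpha)/2)*T.
alpha = 0, -(1+alpha)/2 = -0.5.
Gamma = -0.5 * 155.068526 = -77.5343

-77.5343


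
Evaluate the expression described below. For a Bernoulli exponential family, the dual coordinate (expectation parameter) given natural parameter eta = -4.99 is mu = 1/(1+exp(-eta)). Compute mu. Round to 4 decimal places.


Dual coordinate (expectation parameter) for Bernoulli:
mu = 1/(1+exp(-eta)).
eta = -4.99.
exp(-eta) = exp(4.99) = 146.936423.
mu = 1/(1+146.936423) = 0.0068

0.0068


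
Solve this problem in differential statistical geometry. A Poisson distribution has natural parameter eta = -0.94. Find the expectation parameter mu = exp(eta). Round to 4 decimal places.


Expectation parameter for Poisson exponential family:
mu = exp(eta).
eta = -0.94.
mu = exp(-0.94) = 0.3906

0.3906


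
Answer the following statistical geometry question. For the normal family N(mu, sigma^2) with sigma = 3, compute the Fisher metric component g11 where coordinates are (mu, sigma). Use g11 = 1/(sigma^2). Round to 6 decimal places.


For the 2-parameter normal family, the Fisher metric has:
  g11 = 1/sigma^2, g22 = 2/sigma^2.
sigma = 3, sigma^2 = 9.
g11 = 0.111111

0.111111


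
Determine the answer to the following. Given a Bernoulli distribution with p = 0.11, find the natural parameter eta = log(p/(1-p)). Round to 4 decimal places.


Natural parameter for Bernoulli: eta = log(p/(1-p)).
p = 0.11, 1-p = 0.89.
p/(1-p) = 0.123596.
eta = log(0.123596) = -2.0907

-2.0907


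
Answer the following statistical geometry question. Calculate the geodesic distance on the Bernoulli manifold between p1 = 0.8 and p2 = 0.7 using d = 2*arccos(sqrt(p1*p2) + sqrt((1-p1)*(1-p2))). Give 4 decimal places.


Geodesic distance on Bernoulli manifold:
d(p1,p2) = 2*arccos(sqrt(p1*p2) + sqrt((1-p1)*(1-p2))).
sqrt(p1*p2) = sqrt(0.8*0.7) = 0.748331.
sqrt((1-p1)*(1-p2)) = sqrt(0.2*0.3) = 0.244949.
arg = 0.748331 + 0.244949 = 0.99328.
d = 2*arccos(0.99328) = 0.2320

0.2320


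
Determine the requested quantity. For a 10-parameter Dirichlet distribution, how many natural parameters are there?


Exponential family dimension calculation:
Dirichlet with 10 components has 10 natural parameters.

10


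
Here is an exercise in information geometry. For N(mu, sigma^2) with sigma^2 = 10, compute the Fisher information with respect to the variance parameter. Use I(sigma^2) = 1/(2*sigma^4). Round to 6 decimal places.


Fisher information for variance: I(sigma^2) = 1/(2*sigma^4).
sigma^2 = 10, so sigma^4 = 100.
I = 1/(2*100) = 1/200 = 0.005000

0.005000


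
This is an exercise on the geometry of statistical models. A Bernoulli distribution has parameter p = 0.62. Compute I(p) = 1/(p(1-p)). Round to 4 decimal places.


For Bernoulli(p), Fisher information is I(p) = 1/(p*(1-p)).
p = 0.62, 1-p = 0.38.
p*(1-p) = 0.2356.
I(p) = 1/0.2356 = 4.2445

4.2445


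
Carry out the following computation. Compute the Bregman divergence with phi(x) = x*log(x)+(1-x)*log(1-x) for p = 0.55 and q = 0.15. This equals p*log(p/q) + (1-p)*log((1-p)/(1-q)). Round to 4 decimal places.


Bregman divergence with negative entropy generator:
D = p*log(p/q) + (1-p)*log((1-p)/(1-q)).
p = 0.55, q = 0.15.
p*log(p/q) = 0.55*log(0.55/0.15) = 0.714606.
(1-p)*log((1-p)/(1-q)) = 0.45*log(0.45/0.85) = -0.286195.
D = 0.714606 + -0.286195 = 0.4284

0.4284


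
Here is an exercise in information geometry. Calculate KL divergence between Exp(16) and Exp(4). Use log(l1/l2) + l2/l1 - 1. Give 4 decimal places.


KL divergence for exponential family:
KL = log(l1/l2) + l2/l1 - 1.
log(16/4) = 1.386294.
4/16 = 0.25.
KL = 1.386294 + 0.25 - 1 = 0.6363

0.6363


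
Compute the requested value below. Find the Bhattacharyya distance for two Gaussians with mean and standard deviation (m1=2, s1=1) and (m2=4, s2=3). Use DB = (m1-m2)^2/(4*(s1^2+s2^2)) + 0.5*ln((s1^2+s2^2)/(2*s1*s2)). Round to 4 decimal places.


Bhattacharyya distance between two Gaussians:
DB = (m1-m2)^2/(4*(s1^2+s2^2)) + (1/2)*ln((s1^2+s2^2)/(2*s1*s2)).
(m1-m2)^2 = (-2)^2 = 4.
s1^2+s2^2 = 1 + 9 = 10.
term1 = 4/40 = 0.1.
term2 = 0.5*ln(10/6.0) = 0.255413.
DB = 0.1 + 0.255413 = 0.3554

0.3554


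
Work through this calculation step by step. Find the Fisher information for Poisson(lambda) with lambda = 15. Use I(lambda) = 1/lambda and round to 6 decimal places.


Fisher information for Poisson: I(lambda) = 1/lambda.
lambda = 15.
I(lambda) = 1/15 = 0.066667

0.066667


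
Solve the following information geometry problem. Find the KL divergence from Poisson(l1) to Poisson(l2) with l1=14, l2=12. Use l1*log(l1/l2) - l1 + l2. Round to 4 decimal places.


KL divergence for Poisson:
KL = l1*log(l1/l2) - l1 + l2.
l1 = 14, l2 = 12.
log(14/12) = 0.154151.
l1*log(l1/l2) = 14 * 0.154151 = 2.15811.
KL = 2.15811 - 14 + 12 = 0.1581

0.1581


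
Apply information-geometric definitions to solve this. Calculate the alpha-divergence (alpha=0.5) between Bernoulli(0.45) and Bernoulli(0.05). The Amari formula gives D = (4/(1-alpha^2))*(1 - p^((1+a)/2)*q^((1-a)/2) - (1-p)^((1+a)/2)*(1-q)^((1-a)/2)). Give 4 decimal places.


Amari alpha-divergence:
D = (4/(1-alpha^2))*(1 - p^((1+a)/2)*q^((1-a)/2) - (1-p)^((1+a)/2)*(1-q)^((1-a)/2)).
alpha = 0.5, p = 0.45, q = 0.05.
e1 = (1+alpha)/2 = 0.75, e2 = (1-alpha)/2 = 0.25.
t1 = p^e1 * q^e2 = 0.45^0.75 * 0.05^0.25 = 0.259808.
t2 = (1-p)^e1 * (1-q)^e2 = 0.55^0.75 * 0.95^0.25 = 0.630526.
4/(1-alpha^2) = 5.333333.
D = 5.333333*(1 - 0.259808 - 0.630526) = 0.5849

0.5849


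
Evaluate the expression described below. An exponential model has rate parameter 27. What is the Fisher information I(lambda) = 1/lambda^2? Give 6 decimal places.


Fisher information for exponential: I(lambda) = 1/lambda^2.
lambda = 27, lambda^2 = 729.
I = 1/729 = 0.001372

0.001372


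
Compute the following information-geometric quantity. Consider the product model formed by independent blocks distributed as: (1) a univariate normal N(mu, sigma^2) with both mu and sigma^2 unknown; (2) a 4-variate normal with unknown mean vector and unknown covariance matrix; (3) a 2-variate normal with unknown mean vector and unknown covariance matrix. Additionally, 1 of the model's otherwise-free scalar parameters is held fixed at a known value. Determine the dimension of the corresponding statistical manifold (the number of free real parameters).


The dimension of a statistical manifold equals the number of free
(independent) real parameters of the model. For a product of independent
blocks the parameter counts add.
- normal (mu, sigma^2): 2.
- 4-variate normal: 4 (mean) + 4*5/2 = 10 (symmetric covariance) = 14.
- 2-variate normal: 2 (mean) + 2*3/2 = 3 (symmetric covariance) = 5.
Total = 2 + 14 + 5 = 21.
1 parameter(s) fixed at known values: 21 - 1 = 20.
Dimension = 20

20


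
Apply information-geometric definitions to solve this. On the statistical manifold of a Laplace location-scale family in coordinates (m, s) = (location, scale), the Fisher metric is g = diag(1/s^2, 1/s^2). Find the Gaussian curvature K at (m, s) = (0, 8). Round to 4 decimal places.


The metric has the form g = (A dm^2 + B ds^2)/s^2 with A = 1, B = 1.
Substitute u = sqrt(A/B)*m: g = B*(du^2 + ds^2)/s^2, i.e. B times the
Poincare upper half-plane metric, which has constant Gaussian curvature -1.
Scaling a 2D metric by a constant c divides the Gaussian curvature by c,
so K = -1/B = -1/(1) = -1.0000 everywhere (the point (m, s) = (0, 8) is irrelevant:
the curvature is constant).
The requested Gaussian curvature is K = -1.0000.

-1.0000


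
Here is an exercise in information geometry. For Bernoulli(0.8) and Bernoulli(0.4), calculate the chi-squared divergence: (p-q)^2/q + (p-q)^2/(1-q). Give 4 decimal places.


Chi-squared divergence between Bernoulli distributions:
chi^2 = (p-q)^2/q + (p-q)^2/(1-q).
p = 0.8, q = 0.4, p-q = 0.4.
(p-q)^2 = 0.16.
term1 = 0.16/0.4 = 0.4.
term2 = 0.16/0.6 = 0.266667.
chi^2 = 0.4 + 0.266667 = 0.6667

0.6667


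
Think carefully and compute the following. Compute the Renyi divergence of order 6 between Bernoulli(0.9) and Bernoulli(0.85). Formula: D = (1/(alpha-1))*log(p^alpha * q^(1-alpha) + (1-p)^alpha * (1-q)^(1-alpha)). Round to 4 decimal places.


Renyi divergence of order alpha between Bernoulli distributions:
D = (1/(alpha-1))*log(p^alpha * q^(1-alpha) + (1-p)^alpha * (1-q)^(1-alpha)).
alpha = 6, p = 0.9, q = 0.85.
p^alpha * q^(1-alpha) = 0.9^6 * 0.85^-5 = 1.197734.
(1-p)^alpha * (1-q)^(1-alpha) = 0.1^6 * 0.15^-5 = 0.013169.
sum = 1.197734 + 0.013169 = 1.210903.
D = (1/5)*log(1.210903) = 0.0383

0.0383


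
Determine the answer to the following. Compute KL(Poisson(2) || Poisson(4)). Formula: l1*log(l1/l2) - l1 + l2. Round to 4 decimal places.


KL divergence for Poisson:
KL = l1*log(l1/l2) - l1 + l2.
l1 = 2, l2 = 4.
log(2/4) = -0.693147.
l1*log(l1/l2) = 2 * -0.693147 = -1.386294.
KL = -1.386294 - 2 + 4 = 0.6137

0.6137


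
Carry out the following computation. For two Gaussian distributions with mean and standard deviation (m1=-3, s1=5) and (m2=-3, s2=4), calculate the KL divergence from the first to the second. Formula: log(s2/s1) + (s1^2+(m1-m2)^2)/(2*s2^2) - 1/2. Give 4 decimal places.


KL divergence between normal distributions:
KL = log(s2/s1) + (s1^2 + (m1-m2)^2)/(2*s2^2) - 1/2.
log(4/5) = -0.223144.
(5^2 + (-3--3)^2)/(2*4^2) = (25 + 0)/32 = 0.78125.
KL = -0.223144 + 0.78125 - 0.5 = 0.0581

0.0581


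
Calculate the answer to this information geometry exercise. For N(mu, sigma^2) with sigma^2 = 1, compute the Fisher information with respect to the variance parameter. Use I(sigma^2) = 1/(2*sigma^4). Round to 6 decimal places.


Fisher information for variance: I(sigma^2) = 1/(2*sigma^4).
sigma^2 = 1, so sigma^4 = 1.
I = 1/(2*1) = 1/2 = 0.500000

0.500000


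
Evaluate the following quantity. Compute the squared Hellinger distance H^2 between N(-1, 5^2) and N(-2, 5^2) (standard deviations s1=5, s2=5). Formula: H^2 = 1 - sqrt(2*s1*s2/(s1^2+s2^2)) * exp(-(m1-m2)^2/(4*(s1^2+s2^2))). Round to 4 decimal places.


Squared Hellinger distance for Gaussians:
H^2 = 1 - sqrt(2*s1*s2/(s1^2+s2^2)) * exp(-(m1-m2)^2/(4*(s1^2+s2^2))).
s1^2 = 25, s2^2 = 25, s1^2+s2^2 = 50.
sqrt(2*5*5/(50)) = 1.0.
(m1-m2)^2 = (1)^2 = 1.
exp(-1/(4*50)) = exp(-0.005) = 0.995012.
H^2 = 1 - 1.0*0.995012 = 0.0050

0.0050


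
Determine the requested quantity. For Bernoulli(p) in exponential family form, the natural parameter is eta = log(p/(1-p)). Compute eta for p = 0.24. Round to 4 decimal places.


Natural parameter for Bernoulli: eta = log(p/(1-p)).
p = 0.24, 1-p = 0.76.
p/(1-p) = 0.315789.
eta = log(0.315789) = -1.1527

-1.1527


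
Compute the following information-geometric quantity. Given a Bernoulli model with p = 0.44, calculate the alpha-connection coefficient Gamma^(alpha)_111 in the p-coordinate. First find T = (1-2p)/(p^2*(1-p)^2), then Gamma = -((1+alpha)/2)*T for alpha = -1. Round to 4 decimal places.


Skewness (Amari-Chentsov) tensor: T = (1-2p)/(p^2*(1-p)^2).
p = 0.44, 1-2p = 0.12, p^2 = 0.1936, (1-p)^2 = 0.3136.
T = 0.12/(0.1936 * 0.3136) = 1.976514.
In the p-coordinate, Gamma^(alpha) = Gamma^(0) - (alpha/2)*T with Gamma^(0) = (1/2)*g'(p) = -T/2,
so Gamma^(alpha) = -((1+alpha)/2)*T.
alpha = -1, -(1+alpha)/2 = 0.0.
Gamma = 0.0 * 1.976514 = 0.0000

0.0000


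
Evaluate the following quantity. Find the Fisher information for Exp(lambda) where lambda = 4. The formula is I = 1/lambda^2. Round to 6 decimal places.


Fisher information for exponential: I(lambda) = 1/lambda^2.
lambda = 4, lambda^2 = 16.
I = 1/16 = 0.062500

0.062500


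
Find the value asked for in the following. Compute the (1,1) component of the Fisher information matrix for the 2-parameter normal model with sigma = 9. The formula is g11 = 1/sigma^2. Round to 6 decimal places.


For the 2-parameter normal family, the Fisher metric has:
  g11 = 1/sigma^2, g22 = 2/sigma^2.
sigma = 9, sigma^2 = 81.
g11 = 0.012346

0.012346


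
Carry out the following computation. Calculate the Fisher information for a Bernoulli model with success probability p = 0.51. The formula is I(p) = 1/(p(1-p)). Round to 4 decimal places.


For Bernoulli(p), Fisher information is I(p) = 1/(p*(1-p)).
p = 0.51, 1-p = 0.49.
p*(1-p) = 0.2499.
I(p) = 1/0.2499 = 4.0016

4.0016


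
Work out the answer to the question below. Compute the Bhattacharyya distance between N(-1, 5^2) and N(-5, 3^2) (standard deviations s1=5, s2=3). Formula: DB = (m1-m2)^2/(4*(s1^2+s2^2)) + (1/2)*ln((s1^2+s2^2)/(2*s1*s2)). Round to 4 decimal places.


Bhattacharyya distance between two Gaussians:
DB = (m1-m2)^2/(4*(s1^2+s2^2)) + (1/2)*ln((s1^2+s2^2)/(2*s1*s2)).
(m1-m2)^2 = (4)^2 = 16.
s1^2+s2^2 = 25 + 9 = 34.
term1 = 16/136 = 0.117647.
term2 = 0.5*ln(34/30.0) = 0.062582.
DB = 0.117647 + 0.062582 = 0.1802

0.1802


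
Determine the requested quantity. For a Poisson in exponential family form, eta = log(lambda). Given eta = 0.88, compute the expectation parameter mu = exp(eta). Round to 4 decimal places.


Expectation parameter for Poisson exponential family:
mu = exp(eta).
eta = 0.88.
mu = exp(0.88) = 2.4109

2.4109


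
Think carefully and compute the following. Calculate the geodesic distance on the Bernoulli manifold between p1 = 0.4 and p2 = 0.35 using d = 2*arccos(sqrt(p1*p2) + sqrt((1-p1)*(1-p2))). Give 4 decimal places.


Geodesic distance on Bernoulli manifold:
d(p1,p2) = 2*arccos(sqrt(p1*p2) + sqrt((1-p1)*(1-p2))).
sqrt(p1*p2) = sqrt(0.4*0.35) = 0.374166.
sqrt((1-p1)*(1-p2)) = sqrt(0.6*0.65) = 0.6245.
arg = 0.374166 + 0.6245 = 0.998666.
d = 2*arccos(0.998666) = 0.1033

0.1033


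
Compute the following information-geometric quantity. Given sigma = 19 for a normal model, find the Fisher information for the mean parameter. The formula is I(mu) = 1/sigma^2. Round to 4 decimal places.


The Fisher information for the mean of a normal distribution is I(mu) = 1/sigma^2.
sigma = 19, so sigma^2 = 361.
I(mu) = 1/361 = 0.0028

0.0028


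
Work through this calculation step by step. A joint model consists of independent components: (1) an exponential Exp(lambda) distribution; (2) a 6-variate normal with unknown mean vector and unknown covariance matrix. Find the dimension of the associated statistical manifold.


The dimension of a statistical manifold equals the number of free
(independent) real parameters of the model. For a product of independent
blocks the parameter counts add.
- exponential (lambda): 1.
- 6-variate normal: 6 (mean) + 6*7/2 = 21 (symmetric covariance) = 27.
Total = 1 + 27 = 28.
Dimension = 28

28


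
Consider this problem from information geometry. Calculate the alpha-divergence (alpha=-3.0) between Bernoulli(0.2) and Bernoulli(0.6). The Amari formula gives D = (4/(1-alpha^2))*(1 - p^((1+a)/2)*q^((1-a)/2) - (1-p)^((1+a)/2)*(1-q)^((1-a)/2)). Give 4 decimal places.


Amari alpha-divergence:
D = (4/(1-alpha^2))*(1 - p^((1+a)/2)*q^((1-a)/2) - (1-p)^((1+a)/2)*(1-q)^((1-a)/2)).
alpha = -3.0, p = 0.2, q = 0.6.
e1 = (1+alpha)/2 = -1.0, e2 = (1-alpha)/2 = 2.0.
t1 = p^e1 * q^e2 = 0.2^-1.0 * 0.6^2.0 = 1.8.
t2 = (1-p)^e1 * (1-q)^e2 = 0.8^-1.0 * 0.4^2.0 = 0.2.
4/(1-alpha^2) = -0.5.
D = -0.5*(1 - 1.8 - 0.2) = 0.5000

0.5000


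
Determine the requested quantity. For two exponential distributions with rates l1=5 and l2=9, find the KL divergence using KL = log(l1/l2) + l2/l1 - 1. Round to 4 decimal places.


KL divergence for exponential family:
KL = log(l1/l2) + l2/l1 - 1.
log(5/9) = -0.587787.
9/5 = 1.8.
KL = -0.587787 + 1.8 - 1 = 0.2122

0.2122


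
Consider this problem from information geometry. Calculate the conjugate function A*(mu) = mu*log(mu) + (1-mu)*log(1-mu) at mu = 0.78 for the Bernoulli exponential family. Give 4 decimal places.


Legendre transform for Bernoulli:
A*(mu) = mu*log(mu) + (1-mu)*log(1-mu).
mu = 0.78, 1-mu = 0.22.
mu*log(mu) = 0.78*log(0.78) = -0.1938.
(1-mu)*log(1-mu) = 0.22*log(0.22) = -0.333108.
A* = -0.1938 + -0.333108 = -0.5269

-0.5269


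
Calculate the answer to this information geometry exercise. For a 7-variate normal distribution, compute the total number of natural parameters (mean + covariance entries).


Exponential family dimension calculation:
For 7-dim MVN: mean has 7 params, covariance has 7*8/2 = 28 unique entries.
Total dim = 7 + 28 = 35.

35


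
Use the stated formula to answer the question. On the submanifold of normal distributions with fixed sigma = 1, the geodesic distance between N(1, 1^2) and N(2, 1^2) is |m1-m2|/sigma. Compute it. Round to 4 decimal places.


On the fixed-variance normal subfamily, geodesic distance = |m1-m2|/sigma.
|1 - 2| = 1.
sigma = 1.
d = 1/1 = 1.0000

1.0000


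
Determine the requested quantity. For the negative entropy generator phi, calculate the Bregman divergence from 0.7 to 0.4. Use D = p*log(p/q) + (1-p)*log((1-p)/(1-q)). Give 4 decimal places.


Bregman divergence with negative entropy generator:
D = p*log(p/q) + (1-p)*log((1-p)/(1-q)).
p = 0.7, q = 0.4.
p*log(p/q) = 0.7*log(0.7/0.4) = 0.391731.
(1-p)*log((1-p)/(1-q)) = 0.3*log(0.3/0.6) = -0.207944.
D = 0.391731 + -0.207944 = 0.1838

0.1838


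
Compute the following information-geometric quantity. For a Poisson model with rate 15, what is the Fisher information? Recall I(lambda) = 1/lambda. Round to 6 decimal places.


Fisher information for Poisson: I(lambda) = 1/lambda.
lambda = 15.
I(lambda) = 1/15 = 0.066667

0.066667
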